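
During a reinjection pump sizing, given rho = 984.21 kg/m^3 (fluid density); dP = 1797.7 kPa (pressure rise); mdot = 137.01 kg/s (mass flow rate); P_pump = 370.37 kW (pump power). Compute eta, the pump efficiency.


eta = mdot * dP / (rho * P_pump)
eta = 137.01 * 1797.7 / (984.21 * 370.37)
eta = 0.67569


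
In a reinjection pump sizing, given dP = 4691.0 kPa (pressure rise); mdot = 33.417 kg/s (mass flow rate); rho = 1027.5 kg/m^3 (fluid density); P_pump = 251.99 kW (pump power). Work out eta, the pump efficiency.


eta = mdot * dP / (rho * P_pump)
eta = 33.417 * 4691.0 / (1027.5 * 251.99)
eta = 0.60544


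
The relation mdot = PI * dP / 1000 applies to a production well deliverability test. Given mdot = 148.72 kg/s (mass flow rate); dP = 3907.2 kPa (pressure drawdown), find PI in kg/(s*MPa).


PI = mdot * 1000 / dP
PI = 148.72 * 1000 / 3907.2
PI = 38.063 kg/(s*MPa)


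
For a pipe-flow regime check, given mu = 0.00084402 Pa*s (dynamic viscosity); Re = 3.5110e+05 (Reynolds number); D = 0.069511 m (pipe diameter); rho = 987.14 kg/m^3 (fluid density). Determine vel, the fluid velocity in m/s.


vel = Re * mu / (rho * D)
vel = 3.5110e+05 * 0.00084402 / (987.14 * 0.069511)
vel = 4.3187 m/s


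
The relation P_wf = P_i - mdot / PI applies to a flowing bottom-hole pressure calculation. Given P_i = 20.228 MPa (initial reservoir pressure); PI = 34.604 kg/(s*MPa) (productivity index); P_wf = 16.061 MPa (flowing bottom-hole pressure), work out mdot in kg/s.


mdot = (P_i - P_wf) * PI
mdot = (20.228 - 16.061) * 34.604
mdot = 144.19 kg/s


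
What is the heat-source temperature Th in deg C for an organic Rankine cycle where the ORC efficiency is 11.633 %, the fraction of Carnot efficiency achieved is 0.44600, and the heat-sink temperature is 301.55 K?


Th = Tc / (1 - (eta_orc/100)/f)
Th = 301.55 / (1 - (11.633/100)/0.44600)
Th = 407.9574 K
Convert to deg C: 407.9574 - 273.15 = 134.81 deg C
Th = 134.81 deg C


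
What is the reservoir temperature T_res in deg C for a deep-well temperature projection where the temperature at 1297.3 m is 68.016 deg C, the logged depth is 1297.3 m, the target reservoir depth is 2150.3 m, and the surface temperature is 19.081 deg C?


Step 1: grad = (T_d1 - T_surf)/d1 * 1000 = (68.016 - 19.081)/1297.3 * 1000 = 37.72065 deg C/km
Step 2: T_res = T_surf + grad*d2/1000 = 19.081 + 37.72065*2150.3/1000 = 100.19 deg C
T_res = 100.19 deg C


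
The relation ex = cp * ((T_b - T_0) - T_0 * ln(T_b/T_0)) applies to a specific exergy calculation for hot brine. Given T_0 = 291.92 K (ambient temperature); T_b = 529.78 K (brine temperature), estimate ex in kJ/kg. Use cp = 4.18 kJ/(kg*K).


ex = cp * ((T_b - T_0) - T_0 * ln(T_b/T_0))
ex = 4.18 * ((529.78 - 291.92) - 291.92 * ln(529.78/291.92))
ex = 267.02 kJ/kg


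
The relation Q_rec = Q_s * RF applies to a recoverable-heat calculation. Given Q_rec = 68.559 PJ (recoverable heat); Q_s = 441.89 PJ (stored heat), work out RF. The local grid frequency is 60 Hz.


RF = Q_rec / Q_s
RF = 68.559 / 441.89
RF = 0.15515


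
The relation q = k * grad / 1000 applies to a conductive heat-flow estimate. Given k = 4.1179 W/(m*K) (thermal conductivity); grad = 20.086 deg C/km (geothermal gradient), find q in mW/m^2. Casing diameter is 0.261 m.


q = k * grad / 1000
q = 4.1179 * 20.086 / 1000
q = 0.08271214 W/m^2
Convert: 0.08271214 W/m^2 * 1000.0 = 82.712 mW/m^2
q = 82.712 mW/m^2


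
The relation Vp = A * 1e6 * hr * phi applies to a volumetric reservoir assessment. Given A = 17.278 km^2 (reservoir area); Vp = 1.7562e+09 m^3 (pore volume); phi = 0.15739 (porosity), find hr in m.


hr = Vp / (A * 1e6 * phi)
hr = 1.7562e+09 / (17.278 * 1e6 * 0.15739)
hr = 645.81 m


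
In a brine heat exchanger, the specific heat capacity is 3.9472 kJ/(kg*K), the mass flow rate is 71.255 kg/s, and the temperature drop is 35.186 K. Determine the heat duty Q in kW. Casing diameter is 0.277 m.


Q = mdot * cp * dT / 1000
Q = 71.255 * 3.9472 * 35.186 / 1000
Q = 9.896335 MW
Convert: 9.896335 MW * 1000.0 = 9896.3 kW
Q = 9896.3 kW


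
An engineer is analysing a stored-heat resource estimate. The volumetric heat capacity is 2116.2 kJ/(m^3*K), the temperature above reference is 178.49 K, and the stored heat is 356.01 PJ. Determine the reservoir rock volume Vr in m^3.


Vr = Q_s * 1e12 / (rhoc * dT)
Vr = 356.01 * 1e12 / (2116.2 * 178.49)
Vr = 9.4252e+08 m^3


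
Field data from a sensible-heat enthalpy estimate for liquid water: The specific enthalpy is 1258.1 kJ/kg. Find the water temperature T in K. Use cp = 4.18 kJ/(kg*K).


T = h / cp
T = 1258.1 / 4.18
T = 300.9809 deg C
Convert to K: 300.9809 + 273.15 = 574.13 K
T = 574.13 K


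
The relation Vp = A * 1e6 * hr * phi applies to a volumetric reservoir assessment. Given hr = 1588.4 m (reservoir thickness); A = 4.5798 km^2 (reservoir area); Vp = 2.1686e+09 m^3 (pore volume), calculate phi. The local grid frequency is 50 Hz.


phi = Vp / (A * 1e6 * hr)
phi = 2.1686e+09 / (4.5798 * 1e6 * 1588.4)
phi = 0.29811


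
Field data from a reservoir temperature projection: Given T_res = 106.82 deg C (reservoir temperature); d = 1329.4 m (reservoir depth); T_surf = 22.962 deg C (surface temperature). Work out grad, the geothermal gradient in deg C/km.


grad = (T_res - T_surf) / d * 1000
grad = (106.82 - 22.962) / 1329.4 * 1000
grad = 63.080 deg C/km


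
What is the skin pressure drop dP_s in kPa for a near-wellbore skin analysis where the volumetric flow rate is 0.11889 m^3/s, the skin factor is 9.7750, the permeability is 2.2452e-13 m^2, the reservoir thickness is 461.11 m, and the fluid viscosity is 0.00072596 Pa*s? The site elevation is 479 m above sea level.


dP_s = S * q * mu / (2*pi*k*hr) / 1000
dP_s = 9.7750 * 0.11889 * 0.00072596 / (2*pi*2.2452e-13*461.11) / 1000
dP_s = 1297.0 kPa


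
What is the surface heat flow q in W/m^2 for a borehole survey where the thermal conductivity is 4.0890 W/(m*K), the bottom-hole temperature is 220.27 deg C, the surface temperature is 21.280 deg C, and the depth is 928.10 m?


Step 1: grad = (T_d - T_surf)/d * 1000 = (220.27 - 21.28)/928.1 * 1000 = 214.4058 deg C/km
Step 2: q = k * grad / 1000 = 4.089 * 214.4058 / 1000 = 0.87671 W/m^2
q = 0.87671 W/m^2


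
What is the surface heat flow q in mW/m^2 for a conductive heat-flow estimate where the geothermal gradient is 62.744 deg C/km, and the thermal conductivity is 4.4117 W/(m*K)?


q = k * grad / 1000
q = 4.4117 * 62.744 / 1000
q = 0.2768077 W/m^2
Convert: 0.2768077 W/m^2 * 1000.0 = 276.81 mW/m^2
q = 276.81 mW/m^2


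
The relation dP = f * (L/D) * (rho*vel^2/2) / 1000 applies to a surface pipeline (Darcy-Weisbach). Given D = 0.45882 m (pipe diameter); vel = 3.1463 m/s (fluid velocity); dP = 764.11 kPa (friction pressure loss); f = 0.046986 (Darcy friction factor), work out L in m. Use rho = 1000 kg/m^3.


L = dP*1000*D / (f*rho*vel^2/2)
L = 764.11*1000*0.45882 / (0.046986*1000*3.1463^2/2)
L = 1507.5 m


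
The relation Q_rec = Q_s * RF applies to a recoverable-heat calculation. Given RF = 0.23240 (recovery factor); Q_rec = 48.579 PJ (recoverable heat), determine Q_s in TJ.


Q_s = Q_rec / RF
Q_s = 48.579 / 0.23240
Q_s = 209.0318 PJ
Convert: 209.0318 PJ * 1000.0 = 2.0903e+05 TJ
Q_s = 2.0903e+05 TJ


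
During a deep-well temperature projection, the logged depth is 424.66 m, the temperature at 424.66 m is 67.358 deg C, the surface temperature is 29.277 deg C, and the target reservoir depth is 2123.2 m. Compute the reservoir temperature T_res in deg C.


Step 1: grad = (T_d1 - T_surf)/d1 * 1000 = (67.358 - 29.277)/424.66 * 1000 = 89.67409 deg C/km
Step 2: T_res = T_surf + grad*d2/1000 = 29.277 + 89.67409*2123.2/1000 = 219.67 deg C
T_res = 219.67 deg C


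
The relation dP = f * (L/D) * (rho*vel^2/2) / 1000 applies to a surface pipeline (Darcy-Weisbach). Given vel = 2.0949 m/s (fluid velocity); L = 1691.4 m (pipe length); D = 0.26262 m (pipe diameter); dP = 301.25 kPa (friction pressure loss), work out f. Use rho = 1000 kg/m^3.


f = dP*1000 / ((L/D)*(rho*vel^2/2))
f = 301.25*1000 / ((1691.4/0.26262)*(1000*2.0949^2/2))
f = 0.021316


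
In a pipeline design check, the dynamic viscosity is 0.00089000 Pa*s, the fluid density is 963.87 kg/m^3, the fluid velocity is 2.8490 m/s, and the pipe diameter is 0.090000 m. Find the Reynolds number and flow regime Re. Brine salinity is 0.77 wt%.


Step 1: Re = rho*vel*D/mu = 963.87*2.849*0.09/0.00089 = 2.7769e+05
Step 2: Re = 2.7769e+05 > 4000, so flow is turbulent.
Re = 2.7769e+05 (turbulent)


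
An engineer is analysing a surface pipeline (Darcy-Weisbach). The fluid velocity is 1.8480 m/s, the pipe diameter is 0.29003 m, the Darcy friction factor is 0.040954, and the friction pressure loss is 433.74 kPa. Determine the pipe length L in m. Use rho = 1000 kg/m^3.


L = dP*1000*D / (f*rho*vel^2/2)
L = 433.74*1000*0.29003 / (0.040954*1000*1.8480^2/2)
L = 1798.9 m


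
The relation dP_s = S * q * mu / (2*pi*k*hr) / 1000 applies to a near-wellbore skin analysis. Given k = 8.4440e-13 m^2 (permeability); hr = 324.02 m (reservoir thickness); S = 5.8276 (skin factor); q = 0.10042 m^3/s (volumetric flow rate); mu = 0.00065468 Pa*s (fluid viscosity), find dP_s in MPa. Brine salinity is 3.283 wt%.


dP_s = S * q * mu / (2*pi*k*hr) / 1000
dP_s = 5.8276 * 0.10042 * 0.00065468 / (2*pi*8.4440e-13*324.02) / 1000
dP_s = 222.8636 kPa
Convert: 222.8636 kPa * 0.001 = 0.22286 MPa
dP_s = 0.22286 MPa


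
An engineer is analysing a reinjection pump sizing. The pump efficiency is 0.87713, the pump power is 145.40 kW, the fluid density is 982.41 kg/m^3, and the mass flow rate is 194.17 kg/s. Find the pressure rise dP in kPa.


dP = P_pump * rho * eta / mdot
dP = 145.40 * 982.41 * 0.87713 / 194.17
dP = 645.27 kPa


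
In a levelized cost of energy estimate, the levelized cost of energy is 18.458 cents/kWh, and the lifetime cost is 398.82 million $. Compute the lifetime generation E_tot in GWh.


E_tot = C_tot / LCOE * 100
E_tot = 398.82 / 18.458 * 100
E_tot = 2160.7 GWh


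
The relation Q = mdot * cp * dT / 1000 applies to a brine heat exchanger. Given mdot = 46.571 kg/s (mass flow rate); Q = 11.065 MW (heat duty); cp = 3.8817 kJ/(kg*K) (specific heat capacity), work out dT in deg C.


dT = Q * 1000 / (mdot * cp)
dT = 11.065 * 1000 / (46.571 * 3.8817)
dT = 61.20880 K
Convert (temperature difference, 1 K = 1 deg C): 61.20880 K = 61.20880 deg C
dT = 61.209 deg C


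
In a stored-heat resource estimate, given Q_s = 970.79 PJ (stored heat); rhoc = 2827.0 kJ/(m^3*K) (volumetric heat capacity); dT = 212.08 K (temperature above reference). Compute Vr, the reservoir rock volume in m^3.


Vr = Q_s * 1e12 / (rhoc * dT)
Vr = 970.79 * 1e12 / (2827.0 * 212.08)
Vr = 1.6192e+09 m^3


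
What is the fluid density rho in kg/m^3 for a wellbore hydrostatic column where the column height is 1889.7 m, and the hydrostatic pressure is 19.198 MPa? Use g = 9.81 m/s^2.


rho = P * 1e6 / (g * h)
rho = 19.198 * 1e6 / (9.81 * 1889.7)
rho = 1035.6 kg/m^3


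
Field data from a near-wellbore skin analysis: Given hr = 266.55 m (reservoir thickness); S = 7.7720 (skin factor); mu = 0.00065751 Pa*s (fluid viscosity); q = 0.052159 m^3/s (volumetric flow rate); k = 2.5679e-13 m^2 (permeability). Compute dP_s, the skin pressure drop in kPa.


dP_s = S * q * mu / (2*pi*k*hr) / 1000
dP_s = 7.7720 * 0.052159 * 0.00065751 / (2*pi*2.5679e-13*266.55) / 1000
dP_s = 619.77 kPa


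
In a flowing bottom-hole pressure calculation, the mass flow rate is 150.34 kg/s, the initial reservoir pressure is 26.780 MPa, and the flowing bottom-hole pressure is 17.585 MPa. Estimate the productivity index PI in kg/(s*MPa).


PI = mdot / (P_i - P_wf)
PI = 150.34 / (26.780 - 17.585)
PI = 16.350 kg/(s*MPa)


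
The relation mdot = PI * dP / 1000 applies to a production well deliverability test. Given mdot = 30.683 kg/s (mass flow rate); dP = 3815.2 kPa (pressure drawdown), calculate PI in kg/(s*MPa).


PI = mdot * 1000 / dP
PI = 30.683 * 1000 / 3815.2
PI = 8.0423 kg/(s*MPa)


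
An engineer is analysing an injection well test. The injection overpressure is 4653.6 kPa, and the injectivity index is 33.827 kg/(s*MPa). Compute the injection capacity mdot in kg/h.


mdot = II * dP / 1000
mdot = 33.827 * 4653.6 / 1000
mdot = 157.4173 kg/s
Convert: 157.4173 kg/s * 3600.0 = 5.6670e+05 kg/h
mdot = 5.6670e+05 kg/h


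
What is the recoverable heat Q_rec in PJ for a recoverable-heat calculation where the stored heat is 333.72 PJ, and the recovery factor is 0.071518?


Q_rec = Q_s * RF
Q_rec = 333.72 * 0.071518
Q_rec = 23.867 PJ


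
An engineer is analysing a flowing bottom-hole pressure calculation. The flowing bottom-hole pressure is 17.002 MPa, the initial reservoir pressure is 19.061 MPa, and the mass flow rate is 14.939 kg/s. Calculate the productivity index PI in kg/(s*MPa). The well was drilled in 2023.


PI = mdot / (P_i - P_wf)
PI = 14.939 / (19.061 - 17.002)
PI = 7.2555 kg/(s*MPa)


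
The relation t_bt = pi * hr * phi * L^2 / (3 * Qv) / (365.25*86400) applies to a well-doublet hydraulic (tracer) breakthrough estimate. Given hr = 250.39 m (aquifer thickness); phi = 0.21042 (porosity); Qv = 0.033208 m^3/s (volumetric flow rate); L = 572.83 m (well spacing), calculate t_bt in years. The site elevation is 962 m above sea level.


t_bt = pi * hr * phi * L^2 / (3 * Qv) / (365.25*86400)
t_bt = pi * 250.39 * 0.21042 * 572.83^2 / (3 * 0.033208) / (365.25*86400)
t_bt = 17.276 years


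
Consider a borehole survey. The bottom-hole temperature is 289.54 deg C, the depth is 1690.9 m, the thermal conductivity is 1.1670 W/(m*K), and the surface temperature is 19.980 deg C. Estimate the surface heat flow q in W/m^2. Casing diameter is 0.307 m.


Step 1: grad = (T_d - T_surf)/d * 1000 = (289.54 - 19.98)/1690.9 * 1000 = 159.4181 deg C/km
Step 2: q = k * grad / 1000 = 1.167 * 159.4181 / 1000 = 0.18604 W/m^2
q = 0.18604 W/m^2


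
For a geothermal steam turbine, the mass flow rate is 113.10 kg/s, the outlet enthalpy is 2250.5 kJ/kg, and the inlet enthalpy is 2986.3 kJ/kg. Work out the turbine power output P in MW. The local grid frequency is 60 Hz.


P = mdot * (h_in - h_out) / 1000
P = 113.10 * (2986.3 - 2250.5) / 1000
P = 83.219 MW


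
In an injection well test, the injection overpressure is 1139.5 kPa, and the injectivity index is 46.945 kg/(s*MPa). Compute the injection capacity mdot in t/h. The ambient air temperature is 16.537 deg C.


mdot = II * dP / 1000
mdot = 46.945 * 1139.5 / 1000
mdot = 53.49383 kg/s
Convert: 53.49383 kg/s * 3.6 = 192.58 t/h
mdot = 192.58 t/h


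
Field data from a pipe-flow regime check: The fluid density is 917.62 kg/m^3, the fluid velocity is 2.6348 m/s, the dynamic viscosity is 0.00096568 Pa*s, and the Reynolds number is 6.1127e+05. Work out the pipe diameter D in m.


D = Re * mu / (rho * vel)
D = 6.1127e+05 * 0.00096568 / (917.62 * 2.6348)
D = 0.24415 m


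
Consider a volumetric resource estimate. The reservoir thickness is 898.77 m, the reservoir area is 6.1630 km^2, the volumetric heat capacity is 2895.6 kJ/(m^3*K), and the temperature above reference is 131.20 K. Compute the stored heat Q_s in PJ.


Step 1: Vr = A*1e6*hr = 6.163*1e6*898.77 = 5.539120e+09 m^3
Step 2: Q_s = Vr*rhoc*dT/1e12 = 5.539120e+09*2895.6*131.2/1e12 = 2104.3 PJ
Q_s = 2104.3 PJ


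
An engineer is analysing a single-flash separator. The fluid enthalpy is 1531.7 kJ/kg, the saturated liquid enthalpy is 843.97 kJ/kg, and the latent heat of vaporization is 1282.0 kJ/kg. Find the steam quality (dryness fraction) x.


x = (h - hf) / hfg
x = (1531.7 - 843.97) / 1282.0
x = 0.53645


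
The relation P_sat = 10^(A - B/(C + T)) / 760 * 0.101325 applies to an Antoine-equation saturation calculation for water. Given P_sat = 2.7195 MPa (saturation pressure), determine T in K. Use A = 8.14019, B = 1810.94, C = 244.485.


T = B / (A - log10(P_sat * 760 / 0.101325)) - C
T = 1810.94 / (8.14019 - log10(2.7195 * 760 / 0.101325)) - 244.485
T = 228.2707 deg C
Convert to K: 228.2707 + 273.15 = 501.42 K
T = 501.42 K


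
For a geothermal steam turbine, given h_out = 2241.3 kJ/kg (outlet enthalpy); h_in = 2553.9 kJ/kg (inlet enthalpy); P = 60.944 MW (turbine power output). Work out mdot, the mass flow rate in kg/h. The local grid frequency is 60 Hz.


mdot = P * 1000 / (h_in - h_out)
mdot = 60.944 * 1000 / (2553.9 - 2241.3)
mdot = 194.9584 kg/s
Convert: 194.9584 kg/s * 3600.0 = 7.0185e+05 kg/h
mdot = 7.0185e+05 kg/h


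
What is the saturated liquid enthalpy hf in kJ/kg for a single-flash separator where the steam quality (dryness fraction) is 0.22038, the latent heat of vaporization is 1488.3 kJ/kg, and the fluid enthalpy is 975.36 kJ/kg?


hf = h - x * hfg
hf = 975.36 - 0.22038 * 1488.3
hf = 647.37 kJ/kg


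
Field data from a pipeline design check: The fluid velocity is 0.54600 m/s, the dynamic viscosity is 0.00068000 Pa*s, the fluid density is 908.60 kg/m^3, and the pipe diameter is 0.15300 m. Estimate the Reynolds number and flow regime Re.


Step 1: Re = rho*vel*D/mu = 908.6*0.546*0.153/0.00068 = 1.1162e+05
Step 2: Re = 1.1162e+05 > 4000, so flow is turbulent.
Re = 1.1162e+05 (turbulent)


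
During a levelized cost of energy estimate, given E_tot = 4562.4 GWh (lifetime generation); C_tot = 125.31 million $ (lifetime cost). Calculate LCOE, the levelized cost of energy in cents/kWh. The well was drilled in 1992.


LCOE = C_tot / E_tot * 100
LCOE = 125.31 / 4562.4 * 100
LCOE = 2.7466 cents/kWh


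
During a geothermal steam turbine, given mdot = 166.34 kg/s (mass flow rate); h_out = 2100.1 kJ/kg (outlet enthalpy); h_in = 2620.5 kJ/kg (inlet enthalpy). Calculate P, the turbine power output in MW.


P = mdot * (h_in - h_out) / 1000
P = 166.34 * (2620.5 - 2100.1) / 1000
P = 86.563 MW


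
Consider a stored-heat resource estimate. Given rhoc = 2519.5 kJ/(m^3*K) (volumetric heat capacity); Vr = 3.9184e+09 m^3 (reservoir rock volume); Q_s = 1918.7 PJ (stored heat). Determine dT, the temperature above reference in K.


dT = Q_s * 1e12 / (Vr * rhoc)
dT = 1918.7 * 1e12 / (3.9184e+09 * 2519.5)
dT = 194.35 K


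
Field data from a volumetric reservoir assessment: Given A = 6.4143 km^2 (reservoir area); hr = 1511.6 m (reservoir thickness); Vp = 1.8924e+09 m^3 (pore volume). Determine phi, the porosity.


phi = Vp / (A * 1e6 * hr)
phi = 1.8924e+09 / (6.4143 * 1e6 * 1511.6)
phi = 0.19518


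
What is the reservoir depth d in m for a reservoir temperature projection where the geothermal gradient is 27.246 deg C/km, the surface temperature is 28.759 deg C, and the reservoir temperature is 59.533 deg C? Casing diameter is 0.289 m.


d = (T_res - T_surf) / grad * 1000
d = (59.533 - 28.759) / 27.246 * 1000
d = 1129.5 m


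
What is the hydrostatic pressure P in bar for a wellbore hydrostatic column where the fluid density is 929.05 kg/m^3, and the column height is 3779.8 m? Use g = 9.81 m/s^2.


P = rho * g * h / 1e6
P = 929.05 * 9.81 * 3779.8 / 1e6
P = 34.44902 MPa
Convert: 34.44902 MPa * 10.0 = 344.49 bar
P = 344.49 bar


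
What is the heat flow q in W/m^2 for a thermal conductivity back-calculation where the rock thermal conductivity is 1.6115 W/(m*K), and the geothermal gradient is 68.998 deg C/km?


q = k * grad / 1000
q = 1.6115 * 68.998 / 1000
q = 0.11119 W/m^2


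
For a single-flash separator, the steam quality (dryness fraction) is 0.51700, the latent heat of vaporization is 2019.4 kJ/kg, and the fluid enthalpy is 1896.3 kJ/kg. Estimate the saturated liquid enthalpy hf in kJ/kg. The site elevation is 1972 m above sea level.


hf = h - x * hfg
hf = 1896.3 - 0.51700 * 2019.4
hf = 852.27 kJ/kg


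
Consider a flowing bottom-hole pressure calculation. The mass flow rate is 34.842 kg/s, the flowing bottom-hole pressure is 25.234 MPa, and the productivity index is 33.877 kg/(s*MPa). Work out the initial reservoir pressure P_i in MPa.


P_i = P_wf + mdot / PI
P_i = 25.234 + 34.842 / 33.877
P_i = 26.262 MPa


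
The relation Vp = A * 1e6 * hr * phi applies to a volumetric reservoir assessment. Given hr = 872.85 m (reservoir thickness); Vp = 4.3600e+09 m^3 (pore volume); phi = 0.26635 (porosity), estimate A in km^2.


A = Vp / (1e6 * hr * phi)
A = 4.3600e+09 / (1e6 * 872.85 * 0.26635)
A = 18.754 km^2


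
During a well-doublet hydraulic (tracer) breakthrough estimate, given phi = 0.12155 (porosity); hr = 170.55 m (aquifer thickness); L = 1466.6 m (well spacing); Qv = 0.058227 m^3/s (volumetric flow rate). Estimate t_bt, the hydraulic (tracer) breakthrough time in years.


t_bt = pi * hr * phi * L^2 / (3 * Qv) / (365.25*86400)
t_bt = pi * 170.55 * 0.12155 * 1466.6^2 / (3 * 0.058227) / (365.25*86400)
t_bt = 25.411 years


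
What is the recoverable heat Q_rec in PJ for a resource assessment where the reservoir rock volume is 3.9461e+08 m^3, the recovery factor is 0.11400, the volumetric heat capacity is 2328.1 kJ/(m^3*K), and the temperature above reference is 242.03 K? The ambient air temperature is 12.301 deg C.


Step 1: Q_s = Vr*rhoc*dT/1e12 = 3.9461e+08*2328.1*242.03/1e12 = 222.3509 PJ
Step 2: Q_rec = Q_s * RF = 222.3509 * 0.114 = 25.348 PJ
Q_rec = 25.348 PJ


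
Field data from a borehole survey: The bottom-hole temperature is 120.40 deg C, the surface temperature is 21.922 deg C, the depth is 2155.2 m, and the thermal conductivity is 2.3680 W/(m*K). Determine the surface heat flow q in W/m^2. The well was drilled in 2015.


Step 1: grad = (T_d - T_surf)/d * 1000 = (120.4 - 21.922)/2155.2 * 1000 = 45.69321 deg C/km
Step 2: q = k * grad / 1000 = 2.368 * 45.69321 / 1000 = 0.10820 W/m^2
q = 0.10820 W/m^2


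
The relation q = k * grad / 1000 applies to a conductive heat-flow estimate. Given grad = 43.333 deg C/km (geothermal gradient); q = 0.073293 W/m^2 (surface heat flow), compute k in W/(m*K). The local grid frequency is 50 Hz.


k = q * 1000 / grad
k = 0.073293 * 1000 / 43.333
k = 1.6914 W/(m*K)


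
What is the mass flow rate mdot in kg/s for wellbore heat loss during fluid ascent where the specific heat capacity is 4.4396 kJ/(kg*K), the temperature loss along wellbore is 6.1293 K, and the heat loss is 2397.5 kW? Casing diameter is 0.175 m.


mdot = Q_loss / (cp * dT)
mdot = 2397.5 / (4.4396 * 6.1293)
mdot = 88.106 kg/s


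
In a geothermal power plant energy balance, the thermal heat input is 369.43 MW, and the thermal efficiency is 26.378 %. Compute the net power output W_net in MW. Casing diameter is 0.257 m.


W_net = eta / 100 * Q_in
W_net = 26.378 / 100 * 369.43
W_net = 97.448 MW


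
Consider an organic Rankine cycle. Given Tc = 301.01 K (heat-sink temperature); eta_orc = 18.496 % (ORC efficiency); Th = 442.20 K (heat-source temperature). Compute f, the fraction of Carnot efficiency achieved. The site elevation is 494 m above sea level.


f = (eta_orc/100) / (1 - Tc/Th)
f = (18.496/100) / (1 - 301.01/442.20)
f = 0.57929


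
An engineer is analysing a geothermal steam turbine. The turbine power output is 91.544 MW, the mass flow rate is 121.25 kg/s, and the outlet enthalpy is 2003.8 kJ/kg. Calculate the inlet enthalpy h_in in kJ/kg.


h_in = h_out + P * 1000 / mdot
h_in = 2003.8 + 91.544 * 1000 / 121.25
h_in = 2758.8 kJ/kg


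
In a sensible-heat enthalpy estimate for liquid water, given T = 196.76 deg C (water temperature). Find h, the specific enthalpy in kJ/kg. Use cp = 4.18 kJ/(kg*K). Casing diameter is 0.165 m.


h = cp * T
h = 4.18 * 196.76
h = 822.46 kJ/kg


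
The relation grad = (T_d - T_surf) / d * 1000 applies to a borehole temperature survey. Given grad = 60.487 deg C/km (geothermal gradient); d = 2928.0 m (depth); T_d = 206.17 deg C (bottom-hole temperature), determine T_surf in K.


T_surf = T_d - grad * d / 1000
T_surf = 206.17 - 60.487 * 2928.0 / 1000
T_surf = 29.06406 deg C
Convert to K: 29.06406 + 273.15 = 302.21 K
T_surf = 302.21 K


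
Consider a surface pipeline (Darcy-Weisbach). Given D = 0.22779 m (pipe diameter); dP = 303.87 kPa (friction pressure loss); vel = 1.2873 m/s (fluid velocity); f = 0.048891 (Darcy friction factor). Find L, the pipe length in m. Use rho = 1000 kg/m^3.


L = dP*1000*D / (f*rho*vel^2/2)
L = 303.87*1000*0.22779 / (0.048891*1000*1.2873^2/2)
L = 1708.7 m


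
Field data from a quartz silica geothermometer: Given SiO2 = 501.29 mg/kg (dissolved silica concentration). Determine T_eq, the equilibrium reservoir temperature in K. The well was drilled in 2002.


T_eq = 1309 / (5.19 - log10(SiO2)) - 273.15
T_eq = 1309 / (5.19 - log10(501.29)) - 273.15
T_eq = 252.5716 deg C
Convert to K: 252.5716 + 273.15 = 525.72 K
T_eq = 525.72 K


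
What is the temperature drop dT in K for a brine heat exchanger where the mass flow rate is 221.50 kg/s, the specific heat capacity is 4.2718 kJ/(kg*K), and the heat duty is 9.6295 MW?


dT = Q * 1000 / (mdot * cp)
dT = 9.6295 * 1000 / (221.50 * 4.2718)
dT = 10.177 K


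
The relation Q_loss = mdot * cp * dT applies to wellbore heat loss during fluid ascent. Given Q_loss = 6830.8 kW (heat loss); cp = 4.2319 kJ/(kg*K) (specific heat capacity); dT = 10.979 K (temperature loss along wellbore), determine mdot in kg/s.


mdot = Q_loss / (cp * dT)
mdot = 6830.8 / (4.2319 * 10.979)
mdot = 147.02 kg/s


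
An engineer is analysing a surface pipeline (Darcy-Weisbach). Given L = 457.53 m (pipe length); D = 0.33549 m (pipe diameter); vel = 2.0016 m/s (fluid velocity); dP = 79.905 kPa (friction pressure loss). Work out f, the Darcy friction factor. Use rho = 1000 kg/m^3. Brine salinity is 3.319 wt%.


f = dP*1000 / ((L/D)*(rho*vel^2/2))
f = 79.905*1000 / ((457.53/0.33549)*(1000*2.0016^2/2))
f = 0.029249


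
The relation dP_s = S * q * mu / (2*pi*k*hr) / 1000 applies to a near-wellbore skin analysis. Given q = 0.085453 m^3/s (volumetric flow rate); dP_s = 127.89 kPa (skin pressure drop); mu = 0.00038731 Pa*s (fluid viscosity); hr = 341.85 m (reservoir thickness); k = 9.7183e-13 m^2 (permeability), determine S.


S = dP_s * 1000 * 2*pi*k*hr / (q*mu)
S = 127.89 * 1000 * 2*pi*9.7183e-13*341.85 / (0.085453*0.00038731)
S = 8.0660


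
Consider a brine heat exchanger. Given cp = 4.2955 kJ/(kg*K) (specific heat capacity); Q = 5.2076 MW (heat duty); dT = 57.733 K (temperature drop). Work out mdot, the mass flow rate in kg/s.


mdot = Q * 1000 / (cp * dT)
mdot = 5.2076 * 1000 / (4.2955 * 57.733)
mdot = 20.999 kg/s


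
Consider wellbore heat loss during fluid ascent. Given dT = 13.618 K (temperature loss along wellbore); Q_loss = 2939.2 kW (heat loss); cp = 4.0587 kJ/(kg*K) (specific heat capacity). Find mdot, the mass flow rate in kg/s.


mdot = Q_loss / (cp * dT)
mdot = 2939.2 / (4.0587 * 13.618)
mdot = 53.178 kg/s


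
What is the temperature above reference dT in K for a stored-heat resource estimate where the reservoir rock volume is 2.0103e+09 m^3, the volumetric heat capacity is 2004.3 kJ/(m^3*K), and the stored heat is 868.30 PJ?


dT = Q_s * 1e12 / (Vr * rhoc)
dT = 868.30 * 1e12 / (2.0103e+09 * 2004.3)
dT = 215.50 K


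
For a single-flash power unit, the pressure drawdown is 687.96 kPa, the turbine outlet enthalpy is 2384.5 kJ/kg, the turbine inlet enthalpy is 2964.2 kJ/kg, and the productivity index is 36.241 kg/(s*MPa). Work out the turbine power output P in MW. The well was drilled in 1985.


Step 1: mdot = PI * dP / 1000 = 36.241 * 687.96 / 1000 = 24.93236 kg/s
Step 2: P = mdot*(h_in - h_out)/1000 = 24.93236*(2964.2 - 2384.5)/1000 = 14.453 MW
P = 14.453 MW


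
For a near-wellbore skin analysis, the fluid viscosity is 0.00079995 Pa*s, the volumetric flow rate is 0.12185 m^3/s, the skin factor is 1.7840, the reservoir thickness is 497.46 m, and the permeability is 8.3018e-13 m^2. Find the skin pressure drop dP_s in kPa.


dP_s = S * q * mu / (2*pi*k*hr) / 1000
dP_s = 1.7840 * 0.12185 * 0.00079995 / (2*pi*8.3018e-13*497.46) / 1000
dP_s = 67.015 kPa


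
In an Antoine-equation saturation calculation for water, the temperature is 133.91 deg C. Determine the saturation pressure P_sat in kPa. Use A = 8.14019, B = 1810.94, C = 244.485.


P_sat = 10^(A - B/(C + T)) / 760 * 0.101325
P_sat = 10^(8.14019 - 1810.94/(244.485 + 133.91)) / 760 * 0.101325
P_sat = 0.3014724 MPa
Convert: 0.3014724 MPa * 1000.0 = 301.47 kPa
P_sat = 301.47 kPa


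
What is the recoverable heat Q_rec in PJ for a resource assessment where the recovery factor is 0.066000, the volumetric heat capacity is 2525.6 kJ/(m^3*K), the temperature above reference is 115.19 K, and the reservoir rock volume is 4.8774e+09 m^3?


Step 1: Q_s = Vr*rhoc*dT/1e12 = 4.8774e+09*2525.6*115.19/1e12 = 1418.952 PJ
Step 2: Q_rec = Q_s * RF = 1418.952 * 0.066 = 93.651 PJ
Q_rec = 93.651 PJ


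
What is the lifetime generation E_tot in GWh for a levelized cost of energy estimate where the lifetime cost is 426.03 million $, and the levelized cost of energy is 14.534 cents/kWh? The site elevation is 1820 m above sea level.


E_tot = C_tot / LCOE * 100
E_tot = 426.03 / 14.534 * 100
E_tot = 2931.3 GWh


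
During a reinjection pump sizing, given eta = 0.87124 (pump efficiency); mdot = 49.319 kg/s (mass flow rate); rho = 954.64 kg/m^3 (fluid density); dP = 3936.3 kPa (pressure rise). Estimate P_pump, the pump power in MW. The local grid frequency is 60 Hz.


P_pump = mdot * dP / (rho * eta)
P_pump = 49.319 * 3936.3 / (954.64 * 0.87124)
P_pump = 233.4130 kW
Convert: 233.4130 kW * 0.001 = 0.23341 MW
P_pump = 0.23341 MW


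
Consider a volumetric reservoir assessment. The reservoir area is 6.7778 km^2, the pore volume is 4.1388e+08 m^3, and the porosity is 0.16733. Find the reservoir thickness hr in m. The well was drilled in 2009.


hr = Vp / (A * 1e6 * phi)
hr = 4.1388e+08 / (6.7778 * 1e6 * 0.16733)
hr = 364.93 m


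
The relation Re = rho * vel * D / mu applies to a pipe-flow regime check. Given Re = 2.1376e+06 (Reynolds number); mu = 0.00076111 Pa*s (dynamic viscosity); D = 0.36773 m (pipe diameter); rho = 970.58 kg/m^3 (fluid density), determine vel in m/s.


vel = Re * mu / (rho * D)
vel = 2.1376e+06 * 0.00076111 / (970.58 * 0.36773)
vel = 4.5584 m/s


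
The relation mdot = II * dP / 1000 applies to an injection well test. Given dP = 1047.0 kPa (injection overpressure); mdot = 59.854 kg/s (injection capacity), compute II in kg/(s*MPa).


II = mdot * 1000 / dP
II = 59.854 * 1000 / 1047.0
II = 57.167 kg/(s*MPa)


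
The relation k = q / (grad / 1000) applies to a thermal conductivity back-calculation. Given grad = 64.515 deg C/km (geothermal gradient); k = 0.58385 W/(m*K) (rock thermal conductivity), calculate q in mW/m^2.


q = k * grad / 1000
q = 0.58385 * 64.515 / 1000
q = 0.03766708 W/m^2
Convert: 0.03766708 W/m^2 * 1000.0 = 37.667 mW/m^2
q = 37.667 mW/m^2


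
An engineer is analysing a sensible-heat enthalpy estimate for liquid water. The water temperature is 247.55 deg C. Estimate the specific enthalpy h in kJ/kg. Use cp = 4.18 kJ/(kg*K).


h = cp * T
h = 4.18 * 247.55
h = 1034.8 kJ/kg


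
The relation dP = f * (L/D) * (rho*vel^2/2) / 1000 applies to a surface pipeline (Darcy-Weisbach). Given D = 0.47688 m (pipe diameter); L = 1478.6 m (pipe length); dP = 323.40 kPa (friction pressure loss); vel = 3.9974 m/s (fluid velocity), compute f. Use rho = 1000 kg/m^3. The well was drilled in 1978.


f = dP*1000 / ((L/D)*(rho*vel^2/2))
f = 323.40*1000 / ((1478.6/0.47688)*(1000*3.9974^2/2))
f = 0.013055


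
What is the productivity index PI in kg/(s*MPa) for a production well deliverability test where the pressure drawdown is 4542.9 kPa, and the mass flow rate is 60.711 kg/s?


PI = mdot * 1000 / dP
PI = 60.711 * 1000 / 4542.9
PI = 13.364 kg/(s*MPa)


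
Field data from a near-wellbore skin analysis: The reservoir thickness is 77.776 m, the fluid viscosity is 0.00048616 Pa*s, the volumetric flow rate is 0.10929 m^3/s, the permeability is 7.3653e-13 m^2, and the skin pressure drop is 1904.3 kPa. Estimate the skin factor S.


S = dP_s * 1000 * 2*pi*k*hr / (q*mu)
S = 1904.3 * 1000 * 2*pi*7.3653e-13*77.776 / (0.10929*0.00048616)
S = 12.900


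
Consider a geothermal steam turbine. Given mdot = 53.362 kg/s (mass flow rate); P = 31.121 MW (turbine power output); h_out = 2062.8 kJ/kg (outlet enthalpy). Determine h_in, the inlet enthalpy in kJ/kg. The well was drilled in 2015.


h_in = h_out + P * 1000 / mdot
h_in = 2062.8 + 31.121 * 1000 / 53.362
h_in = 2646.0 kJ/kg


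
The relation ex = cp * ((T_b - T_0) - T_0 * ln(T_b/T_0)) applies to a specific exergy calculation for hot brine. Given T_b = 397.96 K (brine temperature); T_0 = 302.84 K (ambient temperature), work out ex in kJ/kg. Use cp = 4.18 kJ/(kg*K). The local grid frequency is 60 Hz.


ex = cp * ((T_b - T_0) - T_0 * ln(T_b/T_0))
ex = 4.18 * ((397.96 - 302.84) - 302.84 * ln(397.96/302.84))
ex = 51.833 kJ/kg


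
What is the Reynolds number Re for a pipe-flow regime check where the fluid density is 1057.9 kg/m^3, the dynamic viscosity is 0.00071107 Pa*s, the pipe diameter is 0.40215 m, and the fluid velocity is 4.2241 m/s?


Re = rho * vel * D / mu
Re = 1057.9 * 4.2241 * 0.40215 / 0.00071107
Re = 2.5273e+06


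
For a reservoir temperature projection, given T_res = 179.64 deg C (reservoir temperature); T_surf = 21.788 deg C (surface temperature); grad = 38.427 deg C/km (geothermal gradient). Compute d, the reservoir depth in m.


d = (T_res - T_surf) / grad * 1000
d = (179.64 - 21.788) / 38.427 * 1000
d = 4107.8 m


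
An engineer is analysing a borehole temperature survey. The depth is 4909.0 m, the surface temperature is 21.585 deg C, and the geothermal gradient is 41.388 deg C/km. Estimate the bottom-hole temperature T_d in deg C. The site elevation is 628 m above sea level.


T_d = T_surf + grad * d / 1000
T_d = 21.585 + 41.388 * 4909.0 / 1000
T_d = 224.76 deg C


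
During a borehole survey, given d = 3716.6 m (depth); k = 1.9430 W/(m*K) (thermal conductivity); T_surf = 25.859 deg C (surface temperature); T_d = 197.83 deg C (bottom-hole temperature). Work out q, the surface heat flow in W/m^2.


Step 1: grad = (T_d - T_surf)/d * 1000 = (197.83 - 25.859)/3716.6 * 1000 = 46.27105 deg C/km
Step 2: q = k * grad / 1000 = 1.943 * 46.27105 / 1000 = 0.089905 W/m^2
q = 0.089905 W/m^2


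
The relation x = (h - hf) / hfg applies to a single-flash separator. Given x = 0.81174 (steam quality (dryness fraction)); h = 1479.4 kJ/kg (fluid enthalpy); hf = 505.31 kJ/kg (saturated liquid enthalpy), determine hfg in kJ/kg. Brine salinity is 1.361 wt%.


hfg = (h - hf) / x
hfg = (1479.4 - 505.31) / 0.81174
hfg = 1200.0 kJ/kg


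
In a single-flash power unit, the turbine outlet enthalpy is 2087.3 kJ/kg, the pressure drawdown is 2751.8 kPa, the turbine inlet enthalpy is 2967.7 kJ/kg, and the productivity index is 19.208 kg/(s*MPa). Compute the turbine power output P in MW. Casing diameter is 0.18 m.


Step 1: mdot = PI * dP / 1000 = 19.208 * 2751.8 / 1000 = 52.85657 kg/s
Step 2: P = mdot*(h_in - h_out)/1000 = 52.85657*(2967.7 - 2087.3)/1000 = 46.535 MW
P = 46.535 MW


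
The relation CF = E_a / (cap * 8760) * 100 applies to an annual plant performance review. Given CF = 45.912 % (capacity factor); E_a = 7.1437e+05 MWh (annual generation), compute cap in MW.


cap = E_a / (CF/100 * 8760)
cap = 7.1437e+05 / (45.912/100 * 8760)
cap = 177.62 MW


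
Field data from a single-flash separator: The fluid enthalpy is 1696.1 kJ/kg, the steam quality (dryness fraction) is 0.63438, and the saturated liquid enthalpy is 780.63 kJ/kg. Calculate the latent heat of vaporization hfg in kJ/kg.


hfg = (h - hf) / x
hfg = (1696.1 - 780.63) / 0.63438
hfg = 1443.1 kJ/kg


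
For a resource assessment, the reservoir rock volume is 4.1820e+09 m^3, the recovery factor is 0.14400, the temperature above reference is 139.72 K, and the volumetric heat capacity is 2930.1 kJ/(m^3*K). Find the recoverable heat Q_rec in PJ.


Step 1: Q_s = Vr*rhoc*dT/1e12 = 4.1820e+09*2930.1*139.72/1e12 = 1712.084 PJ
Step 2: Q_rec = Q_s * RF = 1712.084 * 0.144 = 246.54 PJ
Q_rec = 246.54 PJ


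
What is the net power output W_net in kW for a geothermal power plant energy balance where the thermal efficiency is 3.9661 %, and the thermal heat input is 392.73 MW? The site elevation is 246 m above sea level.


W_net = eta / 100 * Q_in
W_net = 3.9661 / 100 * 392.73
W_net = 15.57606 MW
Convert: 15.57606 MW * 1000.0 = 15576 kW
W_net = 15576 kW


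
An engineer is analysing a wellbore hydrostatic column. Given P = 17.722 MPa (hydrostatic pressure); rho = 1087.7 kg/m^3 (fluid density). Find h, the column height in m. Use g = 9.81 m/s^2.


h = P * 1e6 / (g * rho)
h = 17.722 * 1e6 / (9.81 * 1087.7)
h = 1660.9 m


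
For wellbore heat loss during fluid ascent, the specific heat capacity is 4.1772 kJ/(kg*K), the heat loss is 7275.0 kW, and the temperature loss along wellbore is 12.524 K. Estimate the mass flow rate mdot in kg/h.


mdot = Q_loss / (cp * dT)
mdot = 7275.0 / (4.1772 * 12.524)
mdot = 139.0608 kg/s
Convert: 139.0608 kg/s * 3600.0 = 5.0062e+05 kg/h
mdot = 5.0062e+05 kg/h


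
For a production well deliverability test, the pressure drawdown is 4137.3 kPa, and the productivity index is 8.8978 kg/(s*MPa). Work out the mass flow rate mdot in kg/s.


mdot = PI * dP / 1000
mdot = 8.8978 * 4137.3 / 1000
mdot = 36.813 kg/s


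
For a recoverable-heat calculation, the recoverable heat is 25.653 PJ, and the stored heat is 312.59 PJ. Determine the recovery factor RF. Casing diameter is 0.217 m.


RF = Q_rec / Q_s
RF = 25.653 / 312.59
RF = 0.082066


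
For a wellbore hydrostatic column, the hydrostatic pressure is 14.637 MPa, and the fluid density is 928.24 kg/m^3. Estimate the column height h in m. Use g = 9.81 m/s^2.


h = P * 1e6 / (g * rho)
h = 14.637 * 1e6 / (9.81 * 928.24)
h = 1607.4 m


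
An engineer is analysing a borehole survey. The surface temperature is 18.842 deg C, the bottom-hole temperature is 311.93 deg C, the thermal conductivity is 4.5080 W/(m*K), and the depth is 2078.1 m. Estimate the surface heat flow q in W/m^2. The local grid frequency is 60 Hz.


Step 1: grad = (T_d - T_surf)/d * 1000 = (311.93 - 18.842)/2078.1 * 1000 = 141.0365 deg C/km
Step 2: q = k * grad / 1000 = 4.508 * 141.0365 / 1000 = 0.63579 W/m^2
q = 0.63579 W/m^2


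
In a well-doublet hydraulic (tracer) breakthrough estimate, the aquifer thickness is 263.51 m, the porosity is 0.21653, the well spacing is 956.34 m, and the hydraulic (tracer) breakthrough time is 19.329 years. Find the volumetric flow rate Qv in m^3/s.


Qv = pi*hr*phi*L^2 / (3*t_bt*365.25*86400)
Qv = pi*263.51*0.21653*956.34^2 / (3*19.329*365.25*86400)
Qv = 0.089589 m^3/s


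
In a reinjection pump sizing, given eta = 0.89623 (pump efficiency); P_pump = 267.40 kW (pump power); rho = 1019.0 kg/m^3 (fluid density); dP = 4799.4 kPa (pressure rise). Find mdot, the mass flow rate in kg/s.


mdot = P_pump * rho * eta / dP
mdot = 267.40 * 1019.0 * 0.89623 / 4799.4
mdot = 50.882 kg/s


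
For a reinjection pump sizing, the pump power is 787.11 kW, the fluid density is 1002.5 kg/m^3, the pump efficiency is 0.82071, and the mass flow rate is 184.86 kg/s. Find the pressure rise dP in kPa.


dP = P_pump * rho * eta / mdot
dP = 787.11 * 1002.5 * 0.82071 / 184.86
dP = 3503.2 kPa


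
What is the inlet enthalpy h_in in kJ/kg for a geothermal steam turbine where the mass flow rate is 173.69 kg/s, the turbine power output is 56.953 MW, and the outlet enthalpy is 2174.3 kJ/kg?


h_in = h_out + P * 1000 / mdot
h_in = 2174.3 + 56.953 * 1000 / 173.69
h_in = 2502.2 kJ/kg


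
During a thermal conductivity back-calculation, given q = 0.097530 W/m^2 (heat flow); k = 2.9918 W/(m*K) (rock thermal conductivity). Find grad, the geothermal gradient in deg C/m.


grad = q / k * 1000
grad = 0.097530 / 2.9918 * 1000
grad = 32.59910 deg C/km
Convert: 32.59910 deg C/km * 0.001 = 0.032599 deg C/m
grad = 0.032599 deg C/m


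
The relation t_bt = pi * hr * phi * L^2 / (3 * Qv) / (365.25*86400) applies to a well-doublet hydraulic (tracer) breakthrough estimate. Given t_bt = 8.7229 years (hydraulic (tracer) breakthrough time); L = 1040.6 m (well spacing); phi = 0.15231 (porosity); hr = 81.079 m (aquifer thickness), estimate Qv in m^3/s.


Qv = pi*hr*phi*L^2 / (3*t_bt*365.25*86400)
Qv = pi*81.079*0.15231*1040.6^2 / (3*8.7229*365.25*86400)
Qv = 0.050871 m^3/s
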